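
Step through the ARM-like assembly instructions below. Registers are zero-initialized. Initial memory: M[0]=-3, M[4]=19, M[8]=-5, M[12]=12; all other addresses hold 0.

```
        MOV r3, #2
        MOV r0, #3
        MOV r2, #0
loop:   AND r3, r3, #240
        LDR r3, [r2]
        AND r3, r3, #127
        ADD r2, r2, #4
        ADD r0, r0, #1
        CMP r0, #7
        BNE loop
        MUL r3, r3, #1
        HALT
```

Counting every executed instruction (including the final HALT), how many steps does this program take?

after MOV r3, #2: r3=2
after MOV r0, #3: r0=3
after MOV r2, #0: r2=0
after AND r3, r3, #240: r3=2&240=0
after LDR r3, [r2]: r3=M[0]=-3
after AND r3, r3, #127: r3=(-3)&127=125
after ADD r2, r2, #4: r2=0+4=4
after ADD r0, r0, #1: r0=3+1=4
CMP r0, #7  (cmp 4,7)
BNE loop: taken
after AND r3, r3, #240: r3=125&240=112
after LDR r3, [r2]: r3=M[4]=19
after AND r3, r3, #127: r3=19&127=19
after ADD r2, r2, #4: r2=4+4=8
after ADD r0, r0, #1: r0=4+1=5
CMP r0, #7  (cmp 5,7)
BNE loop: taken
after AND r3, r3, #240: r3=19&240=16
after LDR r3, [r2]: r3=M[8]=-5
after AND r3, r3, #127: r3=(-5)&127=123
after ADD r2, r2, #4: r2=8+4=12
after ADD r0, r0, #1: r0=5+1=6
CMP r0, #7  (cmp 6,7)
BNE loop: taken
after AND r3, r3, #240: r3=123&240=112
after LDR r3, [r2]: r3=M[12]=12
after AND r3, r3, #127: r3=12&127=12
after ADD r2, r2, #4: r2=12+4=16
after ADD r0, r0, #1: r0=6+1=7
CMP r0, #7  (cmp 7,7)
BNE loop: not taken
after MUL r3, r3, #1: r3=12*1=12
halt.
Total executed instructions: 33.

33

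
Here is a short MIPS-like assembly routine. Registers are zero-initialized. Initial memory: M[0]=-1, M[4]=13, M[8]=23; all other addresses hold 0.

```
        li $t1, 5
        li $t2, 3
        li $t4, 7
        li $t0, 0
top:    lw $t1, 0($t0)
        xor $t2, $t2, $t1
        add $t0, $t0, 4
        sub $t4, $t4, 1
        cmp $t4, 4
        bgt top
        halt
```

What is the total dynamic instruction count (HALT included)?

$t1=5
$t2=3
$t4=7
$t0=0
$t1=M[0]=-1
$t2=3^(-1)=-4
$t0=0+4=4
$t4=7-1=6
cmp $t4, 4  (cmp 6,4)
bgt top: taken
$t1=M[4]=13
$t2=(-4)^13=-15
$t0=4+4=8
$t4=6-1=5
cmp $t4, 4  (cmp 5,4)
bgt top: taken
$t1=M[8]=23
$t2=(-15)^23=-26
$t0=8+4=12
$t4=5-1=4
cmp $t4, 4  (cmp 4,4)
bgt top: not taken
halt.
Total executed instructions: 23.

23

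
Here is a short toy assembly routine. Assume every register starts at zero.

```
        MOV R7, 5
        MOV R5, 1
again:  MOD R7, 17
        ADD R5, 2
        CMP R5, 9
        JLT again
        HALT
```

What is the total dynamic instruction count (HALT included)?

MOV R7, 5 → R7=5
MOV R5, 1 → R5=1
MOD R7, 17 → R7=5%17=5
ADD R5, 2 → R5=1+2=3
CMP R5, 9  (cmp 3,9)
JLT again: taken
MOD R7, 17 → R7=5%17=5
ADD R5, 2 → R5=3+2=5
CMP R5, 9  (cmp 5,9)
JLT again: taken
MOD R7, 17 → R7=5%17=5
ADD R5, 2 → R5=5+2=7
CMP R5, 9  (cmp 7,9)
JLT again: taken
MOD R7, 17 → R7=5%17=5
ADD R5, 2 → R5=7+2=9
CMP R5, 9  (cmp 9,9)
JLT again: not taken
halt.
Total executed instructions: 19.

19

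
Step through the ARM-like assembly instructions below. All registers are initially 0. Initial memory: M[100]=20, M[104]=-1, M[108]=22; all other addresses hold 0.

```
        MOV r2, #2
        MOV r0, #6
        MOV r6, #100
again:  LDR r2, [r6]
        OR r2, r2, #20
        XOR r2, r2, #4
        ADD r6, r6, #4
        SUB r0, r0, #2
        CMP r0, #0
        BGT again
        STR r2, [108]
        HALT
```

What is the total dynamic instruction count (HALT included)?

r2=2
r0=6
r6=100
r2=M[100]=20
r2=20|20=20
r2=20^4=16
r6=100+4=104
r0=6-2=4
CMP r0, #0  (cmp 4,0)
BGT again: taken
r2=M[104]=-1
r2=(-1)|20=-1
r2=(-1)^4=-5
r6=104+4=108
r0=4-2=2
CMP r0, #0  (cmp 2,0)
BGT again: taken
r2=M[108]=22
r2=22|20=22
r2=22^4=18
r6=108+4=112
r0=2-2=0
CMP r0, #0  (cmp 0,0)
BGT again: not taken
STR r2, [108] → M[108]=18
halt.
Total executed instructions: 26.

26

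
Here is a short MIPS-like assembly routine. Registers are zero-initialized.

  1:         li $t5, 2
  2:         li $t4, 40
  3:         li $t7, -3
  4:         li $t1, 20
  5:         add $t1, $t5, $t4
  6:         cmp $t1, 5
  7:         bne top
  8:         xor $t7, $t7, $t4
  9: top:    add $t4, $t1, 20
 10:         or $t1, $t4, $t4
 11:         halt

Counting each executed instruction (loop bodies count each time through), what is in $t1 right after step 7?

42

after li $t5, 2: $t5=2
after li $t4, 40: $t4=40
after li $t7, -3: $t7=-3
after li $t1, 20: $t1=20
after add $t1, $t5, $t4: $t1=2+40=42
cmp $t1, 5  (cmp 42,5)
bne top: taken
After step 7: $t1 = 42.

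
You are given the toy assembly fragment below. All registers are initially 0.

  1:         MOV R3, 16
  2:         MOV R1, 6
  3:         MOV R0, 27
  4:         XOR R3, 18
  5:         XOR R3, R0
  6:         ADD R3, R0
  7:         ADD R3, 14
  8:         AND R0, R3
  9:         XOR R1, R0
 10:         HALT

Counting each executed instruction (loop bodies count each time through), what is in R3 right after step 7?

66

MOV R3, 16 → R3=16
MOV R1, 6 → R1=6
MOV R0, 27 → R0=27
XOR R3, 18 → R3=16^18=2
XOR R3, R0 → R3=2^27=25
ADD R3, R0 → R3=25+27=52
ADD R3, 14 → R3=52+14=66
After step 7: R3 = 66.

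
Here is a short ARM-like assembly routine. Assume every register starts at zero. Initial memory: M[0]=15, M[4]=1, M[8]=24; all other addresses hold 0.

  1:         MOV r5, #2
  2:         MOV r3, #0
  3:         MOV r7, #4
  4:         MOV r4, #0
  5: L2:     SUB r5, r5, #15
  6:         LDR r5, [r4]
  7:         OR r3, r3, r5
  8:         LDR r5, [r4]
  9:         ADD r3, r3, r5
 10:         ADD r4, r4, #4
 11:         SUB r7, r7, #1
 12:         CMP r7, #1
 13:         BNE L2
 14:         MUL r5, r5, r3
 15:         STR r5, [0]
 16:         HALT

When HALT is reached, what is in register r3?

80

r5=2
r3=0
r7=4
r4=0
r5=2-15=-13
r5=M[0]=15
r3=0|15=15
r5=M[0]=15
r3=15+15=30
r4=0+4=4
r7=4-1=3
CMP r7, #1  (cmp 3,1)
BNE L2: taken
r5=15-15=0
r5=M[4]=1
r3=30|1=31
r5=M[4]=1
r3=31+1=32
r4=4+4=8
r7=3-1=2
CMP r7, #1  (cmp 2,1)
BNE L2: taken
r5=1-15=-14
r5=M[8]=24
r3=32|24=56
r5=M[8]=24
r3=56+24=80
r4=8+4=12
r7=2-1=1
CMP r7, #1  (cmp 1,1)
BNE L2: not taken
r5=24*80=1920
STR r5, [0] → M[0]=1920
halt.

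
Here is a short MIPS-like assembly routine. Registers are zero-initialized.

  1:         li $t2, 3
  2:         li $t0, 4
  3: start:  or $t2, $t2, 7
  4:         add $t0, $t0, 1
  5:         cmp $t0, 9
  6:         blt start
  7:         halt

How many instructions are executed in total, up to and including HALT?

23

li $t2, 3 → $t2=3
li $t0, 4 → $t0=4
or $t2, $t2, 7 → $t2=3|7=7
add $t0, $t0, 1 → $t0=4+1=5
cmp $t0, 9  (cmp 5,9)
blt start: taken
or $t2, $t2, 7 → $t2=7|7=7
add $t0, $t0, 1 → $t0=5+1=6
cmp $t0, 9  (cmp 6,9)
blt start: taken
or $t2, $t2, 7 → $t2=7|7=7
add $t0, $t0, 1 → $t0=6+1=7
cmp $t0, 9  (cmp 7,9)
blt start: taken
or $t2, $t2, 7 → $t2=7|7=7
add $t0, $t0, 1 → $t0=7+1=8
cmp $t0, 9  (cmp 8,9)
blt start: taken
or $t2, $t2, 7 → $t2=7|7=7
add $t0, $t0, 1 → $t0=8+1=9
cmp $t0, 9  (cmp 9,9)
blt start: not taken
halt.
Total executed instructions: 23.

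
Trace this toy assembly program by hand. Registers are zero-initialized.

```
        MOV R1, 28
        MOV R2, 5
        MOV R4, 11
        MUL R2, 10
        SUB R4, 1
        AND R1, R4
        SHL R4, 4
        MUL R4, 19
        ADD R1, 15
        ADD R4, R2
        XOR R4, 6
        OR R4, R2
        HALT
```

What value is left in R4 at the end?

after MOV R1, 28: R1=28
after MOV R2, 5: R2=5
after MOV R4, 11: R4=11
after MUL R2, 10: R2=5*10=50
after SUB R4, 1: R4=11-1=10
after AND R1, R4: R1=28&10=8
after SHL R4, 4: R4=10<<4=160
after MUL R4, 19: R4=160*19=3040
after ADD R1, 15: R1=8+15=23
after ADD R4, R2: R4=3040+50=3090
after XOR R4, 6: R4=3090^6=3092
after OR R4, R2: R4=3092|50=3126
halt.

3126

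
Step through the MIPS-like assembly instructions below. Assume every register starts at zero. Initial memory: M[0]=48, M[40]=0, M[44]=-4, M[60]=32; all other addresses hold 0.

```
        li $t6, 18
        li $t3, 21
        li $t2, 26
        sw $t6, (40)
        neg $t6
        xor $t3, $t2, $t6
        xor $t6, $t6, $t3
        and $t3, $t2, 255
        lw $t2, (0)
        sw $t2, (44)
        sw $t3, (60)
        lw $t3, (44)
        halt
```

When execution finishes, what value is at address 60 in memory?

after li $t6, 18: $t6=18
after li $t3, 21: $t3=21
after li $t2, 26: $t2=26
sw $t6, (40) → M[40]=18
after neg $t6: $t6=-(18)=-18
after xor $t3, $t2, $t6: $t3=26^(-18)=-12
after xor $t6, $t6, $t3: $t6=(-18)^(-12)=26
after and $t3, $t2, 255: $t3=26&255=26
after lw $t2, (0): $t2=M[0]=48
sw $t2, (44) → M[44]=48
sw $t3, (60) → M[60]=26
after lw $t3, (44): $t3=M[44]=48
halt.

26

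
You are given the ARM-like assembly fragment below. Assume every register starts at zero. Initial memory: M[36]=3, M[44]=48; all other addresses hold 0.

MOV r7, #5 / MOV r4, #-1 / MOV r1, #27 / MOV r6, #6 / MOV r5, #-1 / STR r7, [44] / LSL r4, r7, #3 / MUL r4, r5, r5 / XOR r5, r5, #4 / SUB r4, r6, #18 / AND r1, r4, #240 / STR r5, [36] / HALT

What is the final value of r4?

MOV r7, #5 → r7=5
MOV r4, #-1 → r4=-1
MOV r1, #27 → r1=27
MOV r6, #6 → r6=6
MOV r5, #-1 → r5=-1
STR r7, [44] → M[44]=5
LSL r4, r7, #3 → r4=5<<3=40
MUL r4, r5, r5 → r4=(-1)*(-1)=1
XOR r5, r5, #4 → r5=(-1)^4=-5
SUB r4, r6, #18 → r4=6-18=-12
AND r1, r4, #240 → r1=(-12)&240=240
STR r5, [36] → M[36]=-5
halt.

-12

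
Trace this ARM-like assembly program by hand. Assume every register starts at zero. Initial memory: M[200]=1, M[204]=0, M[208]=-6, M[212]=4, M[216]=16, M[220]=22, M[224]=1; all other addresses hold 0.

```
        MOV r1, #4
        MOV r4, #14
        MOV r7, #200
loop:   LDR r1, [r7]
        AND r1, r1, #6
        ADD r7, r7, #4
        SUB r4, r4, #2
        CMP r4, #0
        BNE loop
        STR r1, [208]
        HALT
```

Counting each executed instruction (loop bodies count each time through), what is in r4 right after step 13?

MOV r1, #4 → r1=4
MOV r4, #14 → r4=14
MOV r7, #200 → r7=200
LDR r1, [r7] → r1=M[200]=1
AND r1, r1, #6 → r1=1&6=0
ADD r7, r7, #4 → r7=200+4=204
SUB r4, r4, #2 → r4=14-2=12
CMP r4, #0  (cmp 12,0)
BNE loop: taken
LDR r1, [r7] → r1=M[204]=0
AND r1, r1, #6 → r1=0&6=0
ADD r7, r7, #4 → r7=204+4=208
SUB r4, r4, #2 → r4=12-2=10
After step 13: r4 = 10.

10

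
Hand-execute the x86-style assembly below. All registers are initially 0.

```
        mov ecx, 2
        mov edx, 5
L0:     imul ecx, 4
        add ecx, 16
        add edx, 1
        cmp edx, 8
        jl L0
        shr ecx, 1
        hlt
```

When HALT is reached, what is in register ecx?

ecx=2
edx=5
ecx=2*4=8
ecx=8+16=24
edx=5+1=6
cmp edx, 8  (cmp 6,8)
jl L0: taken
ecx=24*4=96
ecx=96+16=112
edx=6+1=7
cmp edx, 8  (cmp 7,8)
jl L0: taken
ecx=112*4=448
ecx=448+16=464
edx=7+1=8
cmp edx, 8  (cmp 8,8)
jl L0: not taken
ecx=464>>1=232
halt.

232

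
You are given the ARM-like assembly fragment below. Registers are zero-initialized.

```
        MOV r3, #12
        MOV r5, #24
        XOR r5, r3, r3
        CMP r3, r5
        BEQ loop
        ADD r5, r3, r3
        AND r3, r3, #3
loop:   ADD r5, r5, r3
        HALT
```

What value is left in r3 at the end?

0

after MOV r3, #12: r3=12
after MOV r5, #24: r5=24
after XOR r5, r3, r3: r5=12^12=0
CMP r3, r5  (cmp 12,0)
BEQ loop: not taken
after ADD r5, r3, r3: r5=12+12=24
after AND r3, r3, #3: r3=12&3=0
after ADD r5, r5, r3: r5=24+0=24
halt.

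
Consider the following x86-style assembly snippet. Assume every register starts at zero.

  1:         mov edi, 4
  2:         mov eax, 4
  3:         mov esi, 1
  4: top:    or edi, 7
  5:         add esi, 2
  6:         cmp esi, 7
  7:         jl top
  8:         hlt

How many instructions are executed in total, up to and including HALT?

16

mov edi, 4 → edi=4
mov eax, 4 → eax=4
mov esi, 1 → esi=1
or edi, 7 → edi=4|7=7
add esi, 2 → esi=1+2=3
cmp esi, 7  (cmp 3,7)
jl top: taken
or edi, 7 → edi=7|7=7
add esi, 2 → esi=3+2=5
cmp esi, 7  (cmp 5,7)
jl top: taken
or edi, 7 → edi=7|7=7
add esi, 2 → esi=5+2=7
cmp esi, 7  (cmp 7,7)
jl top: not taken
halt.
Total executed instructions: 16.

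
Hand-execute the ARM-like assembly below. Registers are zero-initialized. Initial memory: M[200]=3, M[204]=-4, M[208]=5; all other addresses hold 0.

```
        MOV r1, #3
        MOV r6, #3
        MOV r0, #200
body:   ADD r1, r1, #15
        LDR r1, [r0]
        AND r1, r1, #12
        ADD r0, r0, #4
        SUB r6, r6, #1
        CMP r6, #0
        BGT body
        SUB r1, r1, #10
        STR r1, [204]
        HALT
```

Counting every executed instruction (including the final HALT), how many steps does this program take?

27

r1=3
r6=3
r0=200
r1=3+15=18
r1=M[200]=3
r1=3&12=0
r0=200+4=204
r6=3-1=2
CMP r6, #0  (cmp 2,0)
BGT body: taken
r1=0+15=15
r1=M[204]=-4
r1=(-4)&12=12
r0=204+4=208
r6=2-1=1
CMP r6, #0  (cmp 1,0)
BGT body: taken
r1=12+15=27
r1=M[208]=5
r1=5&12=4
r0=208+4=212
r6=1-1=0
CMP r6, #0  (cmp 0,0)
BGT body: not taken
r1=4-10=-6
STR r1, [204] → M[204]=-6
halt.
Total executed instructions: 27.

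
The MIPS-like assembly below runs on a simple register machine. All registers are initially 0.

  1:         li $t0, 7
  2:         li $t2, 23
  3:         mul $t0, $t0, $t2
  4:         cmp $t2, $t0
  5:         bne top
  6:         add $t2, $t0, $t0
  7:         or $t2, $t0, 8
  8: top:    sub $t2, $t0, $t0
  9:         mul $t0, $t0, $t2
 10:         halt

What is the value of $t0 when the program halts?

0

after li $t0, 7: $t0=7
after li $t2, 23: $t2=23
after mul $t0, $t0, $t2: $t0=7*23=161
cmp $t2, $t0  (cmp 23,161)
bne top: taken
after sub $t2, $t0, $t0: $t2=161-161=0
after mul $t0, $t0, $t2: $t0=161*0=0
halt.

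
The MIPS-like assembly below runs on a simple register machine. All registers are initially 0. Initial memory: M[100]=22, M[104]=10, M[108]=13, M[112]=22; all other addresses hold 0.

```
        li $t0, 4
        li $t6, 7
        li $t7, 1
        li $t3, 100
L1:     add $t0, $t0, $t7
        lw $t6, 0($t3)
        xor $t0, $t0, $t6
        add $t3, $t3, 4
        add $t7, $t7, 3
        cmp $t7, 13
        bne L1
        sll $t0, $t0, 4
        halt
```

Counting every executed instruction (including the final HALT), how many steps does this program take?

$t0=4
$t6=7
$t7=1
$t3=100
$t0=4+1=5
$t6=M[100]=22
$t0=5^22=19
$t3=100+4=104
$t7=1+3=4
cmp $t7, 13  (cmp 4,13)
bne L1: taken
$t0=19+4=23
$t6=M[104]=10
$t0=23^10=29
$t3=104+4=108
$t7=4+3=7
cmp $t7, 13  (cmp 7,13)
bne L1: taken
$t0=29+7=36
$t6=M[108]=13
$t0=36^13=41
$t3=108+4=112
$t7=7+3=10
cmp $t7, 13  (cmp 10,13)
bne L1: taken
$t0=41+10=51
$t6=M[112]=22
$t0=51^22=37
$t3=112+4=116
$t7=10+3=13
cmp $t7, 13  (cmp 13,13)
bne L1: not taken
$t0=37<<4=592
halt.
Total executed instructions: 34.

34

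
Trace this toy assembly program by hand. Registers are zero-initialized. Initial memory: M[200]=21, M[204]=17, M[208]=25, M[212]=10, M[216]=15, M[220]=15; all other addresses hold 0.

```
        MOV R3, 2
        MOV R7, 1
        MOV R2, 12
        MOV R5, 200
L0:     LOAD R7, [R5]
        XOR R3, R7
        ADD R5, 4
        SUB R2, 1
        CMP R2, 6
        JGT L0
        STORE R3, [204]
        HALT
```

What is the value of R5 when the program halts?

MOV R3, 2 → R3=2
MOV R7, 1 → R7=1
MOV R2, 12 → R2=12
MOV R5, 200 → R5=200
LOAD R7, [R5] → R7=M[200]=21
XOR R3, R7 → R3=2^21=23
ADD R5, 4 → R5=200+4=204
SUB R2, 1 → R2=12-1=11
CMP R2, 6  (cmp 11,6)
JGT L0: taken
LOAD R7, [R5] → R7=M[204]=17
XOR R3, R7 → R3=23^17=6
ADD R5, 4 → R5=204+4=208
SUB R2, 1 → R2=11-1=10
CMP R2, 6  (cmp 10,6)
JGT L0: taken
LOAD R7, [R5] → R7=M[208]=25
XOR R3, R7 → R3=6^25=31
ADD R5, 4 → R5=208+4=212
SUB R2, 1 → R2=10-1=9
CMP R2, 6  (cmp 9,6)
JGT L0: taken
LOAD R7, [R5] → R7=M[212]=10
XOR R3, R7 → R3=31^10=21
ADD R5, 4 → R5=212+4=216
SUB R2, 1 → R2=9-1=8
CMP R2, 6  (cmp 8,6)
JGT L0: taken
LOAD R7, [R5] → R7=M[216]=15
XOR R3, R7 → R3=21^15=26
ADD R5, 4 → R5=216+4=220
SUB R2, 1 → R2=8-1=7
CMP R2, 6  (cmp 7,6)
JGT L0: taken
LOAD R7, [R5] → R7=M[220]=15
XOR R3, R7 → R3=26^15=21
ADD R5, 4 → R5=220+4=224
SUB R2, 1 → R2=7-1=6
CMP R2, 6  (cmp 6,6)
JGT L0: not taken
STORE R3, [204] → M[204]=21
halt.

224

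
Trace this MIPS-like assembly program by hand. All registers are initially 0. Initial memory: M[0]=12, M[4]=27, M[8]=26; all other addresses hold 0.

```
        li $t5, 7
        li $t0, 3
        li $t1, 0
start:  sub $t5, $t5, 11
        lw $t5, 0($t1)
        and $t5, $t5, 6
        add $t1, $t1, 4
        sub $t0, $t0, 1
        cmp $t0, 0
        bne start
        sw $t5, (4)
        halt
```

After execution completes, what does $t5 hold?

li $t5, 7 → $t5=7
li $t0, 3 → $t0=3
li $t1, 0 → $t1=0
sub $t5, $t5, 11 → $t5=7-11=-4
lw $t5, 0($t1) → $t5=M[0]=12
and $t5, $t5, 6 → $t5=12&6=4
add $t1, $t1, 4 → $t1=0+4=4
sub $t0, $t0, 1 → $t0=3-1=2
cmp $t0, 0  (cmp 2,0)
bne start: taken
sub $t5, $t5, 11 → $t5=4-11=-7
lw $t5, 0($t1) → $t5=M[4]=27
and $t5, $t5, 6 → $t5=27&6=2
add $t1, $t1, 4 → $t1=4+4=8
sub $t0, $t0, 1 → $t0=2-1=1
cmp $t0, 0  (cmp 1,0)
bne start: taken
sub $t5, $t5, 11 → $t5=2-11=-9
lw $t5, 0($t1) → $t5=M[8]=26
and $t5, $t5, 6 → $t5=26&6=2
add $t1, $t1, 4 → $t1=8+4=12
sub $t0, $t0, 1 → $t0=1-1=0
cmp $t0, 0  (cmp 0,0)
bne start: not taken
sw $t5, (4) → M[4]=2
halt.

2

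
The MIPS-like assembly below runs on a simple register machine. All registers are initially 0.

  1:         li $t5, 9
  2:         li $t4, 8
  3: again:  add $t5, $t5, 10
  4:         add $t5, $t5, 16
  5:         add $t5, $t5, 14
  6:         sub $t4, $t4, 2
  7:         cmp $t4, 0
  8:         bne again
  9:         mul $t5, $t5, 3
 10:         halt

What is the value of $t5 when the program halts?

after li $t5, 9: $t5=9
after li $t4, 8: $t4=8
after add $t5, $t5, 10: $t5=9+10=19
after add $t5, $t5, 16: $t5=19+16=35
after add $t5, $t5, 14: $t5=35+14=49
after sub $t4, $t4, 2: $t4=8-2=6
cmp $t4, 0  (cmp 6,0)
bne again: taken
after add $t5, $t5, 10: $t5=49+10=59
after add $t5, $t5, 16: $t5=59+16=75
after add $t5, $t5, 14: $t5=75+14=89
after sub $t4, $t4, 2: $t4=6-2=4
cmp $t4, 0  (cmp 4,0)
bne again: taken
after add $t5, $t5, 10: $t5=89+10=99
after add $t5, $t5, 16: $t5=99+16=115
after add $t5, $t5, 14: $t5=115+14=129
after sub $t4, $t4, 2: $t4=4-2=2
cmp $t4, 0  (cmp 2,0)
bne again: taken
after add $t5, $t5, 10: $t5=129+10=139
after add $t5, $t5, 16: $t5=139+16=155
after add $t5, $t5, 14: $t5=155+14=169
after sub $t4, $t4, 2: $t4=2-2=0
cmp $t4, 0  (cmp 0,0)
bne again: not taken
after mul $t5, $t5, 3: $t5=169*3=507
halt.

507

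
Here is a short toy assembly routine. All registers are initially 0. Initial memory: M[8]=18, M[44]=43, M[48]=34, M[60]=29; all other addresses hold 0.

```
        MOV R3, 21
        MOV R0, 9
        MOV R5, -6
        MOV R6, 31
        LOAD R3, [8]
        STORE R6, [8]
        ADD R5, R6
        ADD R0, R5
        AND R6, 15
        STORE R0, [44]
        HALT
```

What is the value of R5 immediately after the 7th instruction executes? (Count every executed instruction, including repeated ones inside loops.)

25

R3=21
R0=9
R5=-6
R6=31
R3=M[8]=18
STORE R6, [8] → M[8]=31
R5=(-6)+31=25
After step 7: R5 = 25.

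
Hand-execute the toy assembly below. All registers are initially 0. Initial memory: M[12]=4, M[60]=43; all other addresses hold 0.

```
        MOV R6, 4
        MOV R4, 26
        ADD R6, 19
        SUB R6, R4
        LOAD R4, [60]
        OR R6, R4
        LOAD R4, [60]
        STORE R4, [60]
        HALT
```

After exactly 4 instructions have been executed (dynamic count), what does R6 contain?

after MOV R6, 4: R6=4
after MOV R4, 26: R4=26
after ADD R6, 19: R6=4+19=23
after SUB R6, R4: R6=23-26=-3
After step 4: R6 = -3.

-3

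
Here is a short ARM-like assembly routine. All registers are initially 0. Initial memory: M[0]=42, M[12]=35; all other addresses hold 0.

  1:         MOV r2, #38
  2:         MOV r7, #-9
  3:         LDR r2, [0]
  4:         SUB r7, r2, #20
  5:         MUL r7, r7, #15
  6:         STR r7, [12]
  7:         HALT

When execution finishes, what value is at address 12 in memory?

330

MOV r2, #38 → r2=38
MOV r7, #-9 → r7=-9
LDR r2, [0] → r2=M[0]=42
SUB r7, r2, #20 → r7=42-20=22
MUL r7, r7, #15 → r7=22*15=330
STR r7, [12] → M[12]=330
halt.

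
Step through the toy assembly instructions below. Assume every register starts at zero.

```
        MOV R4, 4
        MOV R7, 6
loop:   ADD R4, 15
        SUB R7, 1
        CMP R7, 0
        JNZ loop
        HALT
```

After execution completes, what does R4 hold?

94

MOV R4, 4 → R4=4
MOV R7, 6 → R7=6
ADD R4, 15 → R4=4+15=19
SUB R7, 1 → R7=6-1=5
CMP R7, 0  (cmp 5,0)
JNZ loop: taken
ADD R4, 15 → R4=19+15=34
SUB R7, 1 → R7=5-1=4
CMP R7, 0  (cmp 4,0)
JNZ loop: taken
ADD R4, 15 → R4=34+15=49
SUB R7, 1 → R7=4-1=3
CMP R7, 0  (cmp 3,0)
JNZ loop: taken
ADD R4, 15 → R4=49+15=64
SUB R7, 1 → R7=3-1=2
CMP R7, 0  (cmp 2,0)
JNZ loop: taken
ADD R4, 15 → R4=64+15=79
SUB R7, 1 → R7=2-1=1
CMP R7, 0  (cmp 1,0)
JNZ loop: taken
ADD R4, 15 → R4=79+15=94
SUB R7, 1 → R7=1-1=0
CMP R7, 0  (cmp 0,0)
JNZ loop: not taken
halt.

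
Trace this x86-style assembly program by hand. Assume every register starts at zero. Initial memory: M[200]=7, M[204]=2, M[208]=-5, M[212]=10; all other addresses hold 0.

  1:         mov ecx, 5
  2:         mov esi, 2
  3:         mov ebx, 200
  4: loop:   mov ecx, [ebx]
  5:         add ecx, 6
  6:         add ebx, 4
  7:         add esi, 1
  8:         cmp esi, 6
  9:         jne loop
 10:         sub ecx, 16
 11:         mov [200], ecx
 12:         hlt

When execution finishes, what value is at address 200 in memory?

0

ecx=5
esi=2
ebx=200
ecx=M[200]=7
ecx=7+6=13
ebx=200+4=204
esi=2+1=3
cmp esi, 6  (cmp 3,6)
jne loop: taken
ecx=M[204]=2
ecx=2+6=8
ebx=204+4=208
esi=3+1=4
cmp esi, 6  (cmp 4,6)
jne loop: taken
ecx=M[208]=-5
ecx=(-5)+6=1
ebx=208+4=212
esi=4+1=5
cmp esi, 6  (cmp 5,6)
jne loop: taken
ecx=M[212]=10
ecx=10+6=16
ebx=212+4=216
esi=5+1=6
cmp esi, 6  (cmp 6,6)
jne loop: not taken
ecx=16-16=0
mov [200], ecx → M[200]=0
halt.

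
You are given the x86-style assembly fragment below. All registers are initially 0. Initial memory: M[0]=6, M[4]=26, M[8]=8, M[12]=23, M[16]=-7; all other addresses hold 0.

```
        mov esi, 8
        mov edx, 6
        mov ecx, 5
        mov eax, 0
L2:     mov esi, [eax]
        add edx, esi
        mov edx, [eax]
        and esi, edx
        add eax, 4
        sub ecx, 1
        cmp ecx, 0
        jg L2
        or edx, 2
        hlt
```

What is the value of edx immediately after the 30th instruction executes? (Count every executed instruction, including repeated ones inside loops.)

31

after mov esi, 8: esi=8
after mov edx, 6: edx=6
after mov ecx, 5: ecx=5
after mov eax, 0: eax=0
after mov esi, [eax]: esi=M[0]=6
after add edx, esi: edx=6+6=12
after mov edx, [eax]: edx=M[0]=6
after and esi, edx: esi=6&6=6
after add eax, 4: eax=0+4=4
after sub ecx, 1: ecx=5-1=4
cmp ecx, 0  (cmp 4,0)
jg L2: taken
after mov esi, [eax]: esi=M[4]=26
after add edx, esi: edx=6+26=32
after mov edx, [eax]: edx=M[4]=26
after and esi, edx: esi=26&26=26
after add eax, 4: eax=4+4=8
after sub ecx, 1: ecx=4-1=3
cmp ecx, 0  (cmp 3,0)
jg L2: taken
after mov esi, [eax]: esi=M[8]=8
after add edx, esi: edx=26+8=34
after mov edx, [eax]: edx=M[8]=8
after and esi, edx: esi=8&8=8
after add eax, 4: eax=8+4=12
after sub ecx, 1: ecx=3-1=2
cmp ecx, 0  (cmp 2,0)
jg L2: taken
after mov esi, [eax]: esi=M[12]=23
after add edx, esi: edx=8+23=31
After step 30: edx = 31.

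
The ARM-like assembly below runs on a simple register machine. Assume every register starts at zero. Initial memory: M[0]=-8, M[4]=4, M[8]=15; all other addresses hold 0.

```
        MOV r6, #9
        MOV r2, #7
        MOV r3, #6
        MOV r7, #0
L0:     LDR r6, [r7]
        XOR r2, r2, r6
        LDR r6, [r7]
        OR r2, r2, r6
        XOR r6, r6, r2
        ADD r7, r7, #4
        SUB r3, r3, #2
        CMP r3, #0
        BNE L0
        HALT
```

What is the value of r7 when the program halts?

12

MOV r6, #9 → r6=9
MOV r2, #7 → r2=7
MOV r3, #6 → r3=6
MOV r7, #0 → r7=0
LDR r6, [r7] → r6=M[0]=-8
XOR r2, r2, r6 → r2=7^(-8)=-1
LDR r6, [r7] → r6=M[0]=-8
OR r2, r2, r6 → r2=(-1)|(-8)=-1
XOR r6, r6, r2 → r6=(-8)^(-1)=7
ADD r7, r7, #4 → r7=0+4=4
SUB r3, r3, #2 → r3=6-2=4
CMP r3, #0  (cmp 4,0)
BNE L0: taken
LDR r6, [r7] → r6=M[4]=4
XOR r2, r2, r6 → r2=(-1)^4=-5
LDR r6, [r7] → r6=M[4]=4
OR r2, r2, r6 → r2=(-5)|4=-1
XOR r6, r6, r2 → r6=4^(-1)=-5
ADD r7, r7, #4 → r7=4+4=8
SUB r3, r3, #2 → r3=4-2=2
CMP r3, #0  (cmp 2,0)
BNE L0: taken
LDR r6, [r7] → r6=M[8]=15
XOR r2, r2, r6 → r2=(-1)^15=-16
LDR r6, [r7] → r6=M[8]=15
OR r2, r2, r6 → r2=(-16)|15=-1
XOR r6, r6, r2 → r6=15^(-1)=-16
ADD r7, r7, #4 → r7=8+4=12
SUB r3, r3, #2 → r3=2-2=0
CMP r3, #0  (cmp 0,0)
BNE L0: not taken
halt.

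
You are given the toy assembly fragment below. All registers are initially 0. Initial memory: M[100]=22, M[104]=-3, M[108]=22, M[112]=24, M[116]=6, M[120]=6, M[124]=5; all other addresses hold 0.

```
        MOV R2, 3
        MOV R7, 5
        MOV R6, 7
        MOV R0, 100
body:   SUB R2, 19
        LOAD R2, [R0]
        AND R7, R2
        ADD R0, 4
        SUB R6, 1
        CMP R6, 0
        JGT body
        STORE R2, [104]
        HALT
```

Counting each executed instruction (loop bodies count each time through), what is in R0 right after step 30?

R2=3
R7=5
R6=7
R0=100
R2=3-19=-16
R2=M[100]=22
R7=5&22=4
R0=100+4=104
R6=7-1=6
CMP R6, 0  (cmp 6,0)
JGT body: taken
R2=22-19=3
R2=M[104]=-3
R7=4&(-3)=4
R0=104+4=108
R6=6-1=5
CMP R6, 0  (cmp 5,0)
JGT body: taken
R2=(-3)-19=-22
R2=M[108]=22
R7=4&22=4
R0=108+4=112
R6=5-1=4
CMP R6, 0  (cmp 4,0)
JGT body: taken
R2=22-19=3
R2=M[112]=24
R7=4&24=0
R0=112+4=116
R6=4-1=3
After step 30: R0 = 116.

116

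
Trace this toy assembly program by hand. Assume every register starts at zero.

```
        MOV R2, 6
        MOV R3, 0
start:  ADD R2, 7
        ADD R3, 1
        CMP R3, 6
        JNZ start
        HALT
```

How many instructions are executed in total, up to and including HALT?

27

MOV R2, 6 → R2=6
MOV R3, 0 → R3=0
ADD R2, 7 → R2=6+7=13
ADD R3, 1 → R3=0+1=1
CMP R3, 6  (cmp 1,6)
JNZ start: taken
ADD R2, 7 → R2=13+7=20
ADD R3, 1 → R3=1+1=2
CMP R3, 6  (cmp 2,6)
JNZ start: taken
ADD R2, 7 → R2=20+7=27
ADD R3, 1 → R3=2+1=3
CMP R3, 6  (cmp 3,6)
JNZ start: taken
ADD R2, 7 → R2=27+7=34
ADD R3, 1 → R3=3+1=4
CMP R3, 6  (cmp 4,6)
JNZ start: taken
ADD R2, 7 → R2=34+7=41
ADD R3, 1 → R3=4+1=5
CMP R3, 6  (cmp 5,6)
JNZ start: taken
ADD R2, 7 → R2=41+7=48
ADD R3, 1 → R3=5+1=6
CMP R3, 6  (cmp 6,6)
JNZ start: not taken
halt.
Total executed instructions: 27.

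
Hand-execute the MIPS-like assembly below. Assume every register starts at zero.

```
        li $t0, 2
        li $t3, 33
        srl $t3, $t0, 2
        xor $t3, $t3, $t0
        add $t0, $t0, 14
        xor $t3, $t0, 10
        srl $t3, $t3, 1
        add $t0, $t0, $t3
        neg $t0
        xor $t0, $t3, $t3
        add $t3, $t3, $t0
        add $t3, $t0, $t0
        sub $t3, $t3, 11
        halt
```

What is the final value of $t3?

-11

$t0=2
$t3=33
$t3=2>>2=0
$t3=0^2=2
$t0=2+14=16
$t3=16^10=26
$t3=26>>1=13
$t0=16+13=29
$t0=-(29)=-29
$t0=13^13=0
$t3=13+0=13
$t3=0+0=0
$t3=0-11=-11
halt.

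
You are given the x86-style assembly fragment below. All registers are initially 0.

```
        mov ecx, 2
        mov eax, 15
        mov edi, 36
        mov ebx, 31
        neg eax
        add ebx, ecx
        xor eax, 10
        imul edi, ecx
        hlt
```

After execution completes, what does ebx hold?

33

ecx=2
eax=15
edi=36
ebx=31
eax=-(15)=-15
ebx=31+2=33
eax=(-15)^10=-5
edi=36*2=72
halt.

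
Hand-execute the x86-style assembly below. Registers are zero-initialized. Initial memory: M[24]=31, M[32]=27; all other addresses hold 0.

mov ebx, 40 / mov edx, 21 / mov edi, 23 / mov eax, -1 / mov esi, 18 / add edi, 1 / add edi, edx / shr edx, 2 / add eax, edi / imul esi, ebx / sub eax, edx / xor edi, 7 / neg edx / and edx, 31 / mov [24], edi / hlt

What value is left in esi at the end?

720

after mov ebx, 40: ebx=40
after mov edx, 21: edx=21
after mov edi, 23: edi=23
after mov eax, -1: eax=-1
after mov esi, 18: esi=18
after add edi, 1: edi=23+1=24
after add edi, edx: edi=24+21=45
after shr edx, 2: edx=21>>2=5
after add eax, edi: eax=(-1)+45=44
after imul esi, ebx: esi=18*40=720
after sub eax, edx: eax=44-5=39
after xor edi, 7: edi=45^7=42
after neg edx: edx=-(5)=-5
after and edx, 31: edx=(-5)&31=27
mov [24], edi → M[24]=42
halt.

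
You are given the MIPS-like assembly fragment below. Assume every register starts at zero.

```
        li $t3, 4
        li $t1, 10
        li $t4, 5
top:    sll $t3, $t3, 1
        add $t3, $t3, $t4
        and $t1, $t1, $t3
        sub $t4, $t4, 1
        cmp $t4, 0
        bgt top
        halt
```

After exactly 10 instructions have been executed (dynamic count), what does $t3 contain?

$t3=4
$t1=10
$t4=5
$t3=4<<1=8
$t3=8+5=13
$t1=10&13=8
$t4=5-1=4
cmp $t4, 0  (cmp 4,0)
bgt top: taken
$t3=13<<1=26
After step 10: $t3 = 26.

26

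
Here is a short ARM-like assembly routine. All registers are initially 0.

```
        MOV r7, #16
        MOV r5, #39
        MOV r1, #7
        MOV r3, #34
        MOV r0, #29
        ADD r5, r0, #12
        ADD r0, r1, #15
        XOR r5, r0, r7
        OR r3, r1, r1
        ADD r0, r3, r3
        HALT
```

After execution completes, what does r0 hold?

MOV r7, #16 → r7=16
MOV r5, #39 → r5=39
MOV r1, #7 → r1=7
MOV r3, #34 → r3=34
MOV r0, #29 → r0=29
ADD r5, r0, #12 → r5=29+12=41
ADD r0, r1, #15 → r0=7+15=22
XOR r5, r0, r7 → r5=22^16=6
OR r3, r1, r1 → r3=7|7=7
ADD r0, r3, r3 → r0=7+7=14
halt.

14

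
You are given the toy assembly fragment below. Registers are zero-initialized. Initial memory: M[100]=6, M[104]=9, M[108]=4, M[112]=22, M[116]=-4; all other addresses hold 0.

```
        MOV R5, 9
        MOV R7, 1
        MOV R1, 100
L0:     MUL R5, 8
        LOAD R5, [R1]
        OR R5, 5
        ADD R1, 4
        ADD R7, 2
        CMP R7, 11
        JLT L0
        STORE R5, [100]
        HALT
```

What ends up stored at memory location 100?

-3

after MOV R5, 9: R5=9
after MOV R7, 1: R7=1
after MOV R1, 100: R1=100
after MUL R5, 8: R5=9*8=72
after LOAD R5, [R1]: R5=M[100]=6
after OR R5, 5: R5=6|5=7
after ADD R1, 4: R1=100+4=104
after ADD R7, 2: R7=1+2=3
CMP R7, 11  (cmp 3,11)
JLT L0: taken
after MUL R5, 8: R5=7*8=56
after LOAD R5, [R1]: R5=M[104]=9
after OR R5, 5: R5=9|5=13
after ADD R1, 4: R1=104+4=108
after ADD R7, 2: R7=3+2=5
CMP R7, 11  (cmp 5,11)
JLT L0: taken
after MUL R5, 8: R5=13*8=104
after LOAD R5, [R1]: R5=M[108]=4
after OR R5, 5: R5=4|5=5
after ADD R1, 4: R1=108+4=112
after ADD R7, 2: R7=5+2=7
CMP R7, 11  (cmp 7,11)
JLT L0: taken
after MUL R5, 8: R5=5*8=40
after LOAD R5, [R1]: R5=M[112]=22
after OR R5, 5: R5=22|5=23
after ADD R1, 4: R1=112+4=116
after ADD R7, 2: R7=7+2=9
CMP R7, 11  (cmp 9,11)
JLT L0: taken
after MUL R5, 8: R5=23*8=184
after LOAD R5, [R1]: R5=M[116]=-4
after OR R5, 5: R5=(-4)|5=-3
after ADD R1, 4: R1=116+4=120
after ADD R7, 2: R7=9+2=11
CMP R7, 11  (cmp 11,11)
JLT L0: not taken
STORE R5, [100] → M[100]=-3
halt.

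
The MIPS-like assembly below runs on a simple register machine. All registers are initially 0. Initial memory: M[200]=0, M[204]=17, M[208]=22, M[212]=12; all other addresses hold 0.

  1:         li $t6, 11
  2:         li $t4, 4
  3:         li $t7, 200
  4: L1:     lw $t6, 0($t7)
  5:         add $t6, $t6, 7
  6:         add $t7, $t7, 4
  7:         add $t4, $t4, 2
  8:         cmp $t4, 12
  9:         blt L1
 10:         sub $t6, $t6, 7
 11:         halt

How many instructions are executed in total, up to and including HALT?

29

li $t6, 11 → $t6=11
li $t4, 4 → $t4=4
li $t7, 200 → $t7=200
lw $t6, 0($t7) → $t6=M[200]=0
add $t6, $t6, 7 → $t6=0+7=7
add $t7, $t7, 4 → $t7=200+4=204
add $t4, $t4, 2 → $t4=4+2=6
cmp $t4, 12  (cmp 6,12)
blt L1: taken
lw $t6, 0($t7) → $t6=M[204]=17
add $t6, $t6, 7 → $t6=17+7=24
add $t7, $t7, 4 → $t7=204+4=208
add $t4, $t4, 2 → $t4=6+2=8
cmp $t4, 12  (cmp 8,12)
blt L1: taken
lw $t6, 0($t7) → $t6=M[208]=22
add $t6, $t6, 7 → $t6=22+7=29
add $t7, $t7, 4 → $t7=208+4=212
add $t4, $t4, 2 → $t4=8+2=10
cmp $t4, 12  (cmp 10,12)
blt L1: taken
lw $t6, 0($t7) → $t6=M[212]=12
add $t6, $t6, 7 → $t6=12+7=19
add $t7, $t7, 4 → $t7=212+4=216
add $t4, $t4, 2 → $t4=10+2=12
cmp $t4, 12  (cmp 12,12)
blt L1: not taken
sub $t6, $t6, 7 → $t6=19-7=12
halt.
Total executed instructions: 29.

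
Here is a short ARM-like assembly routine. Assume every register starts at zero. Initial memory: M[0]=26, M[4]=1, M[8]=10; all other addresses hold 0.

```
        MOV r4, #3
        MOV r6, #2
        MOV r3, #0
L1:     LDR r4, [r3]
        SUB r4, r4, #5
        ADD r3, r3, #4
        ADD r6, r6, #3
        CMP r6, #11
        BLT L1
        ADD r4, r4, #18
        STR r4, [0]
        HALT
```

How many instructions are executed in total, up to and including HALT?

MOV r4, #3 → r4=3
MOV r6, #2 → r6=2
MOV r3, #0 → r3=0
LDR r4, [r3] → r4=M[0]=26
SUB r4, r4, #5 → r4=26-5=21
ADD r3, r3, #4 → r3=0+4=4
ADD r6, r6, #3 → r6=2+3=5
CMP r6, #11  (cmp 5,11)
BLT L1: taken
LDR r4, [r3] → r4=M[4]=1
SUB r4, r4, #5 → r4=1-5=-4
ADD r3, r3, #4 → r3=4+4=8
ADD r6, r6, #3 → r6=5+3=8
CMP r6, #11  (cmp 8,11)
BLT L1: taken
LDR r4, [r3] → r4=M[8]=10
SUB r4, r4, #5 → r4=10-5=5
ADD r3, r3, #4 → r3=8+4=12
ADD r6, r6, #3 → r6=8+3=11
CMP r6, #11  (cmp 11,11)
BLT L1: not taken
ADD r4, r4, #18 → r4=5+18=23
STR r4, [0] → M[0]=23
halt.
Total executed instructions: 24.

24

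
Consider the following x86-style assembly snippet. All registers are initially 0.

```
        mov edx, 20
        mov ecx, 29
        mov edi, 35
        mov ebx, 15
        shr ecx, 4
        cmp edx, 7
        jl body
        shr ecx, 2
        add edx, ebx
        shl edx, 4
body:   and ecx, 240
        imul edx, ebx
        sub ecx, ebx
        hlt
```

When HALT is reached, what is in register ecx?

mov edx, 20 → edx=20
mov ecx, 29 → ecx=29
mov edi, 35 → edi=35
mov ebx, 15 → ebx=15
shr ecx, 4 → ecx=29>>4=1
cmp edx, 7  (cmp 20,7)
jl body: not taken
shr ecx, 2 → ecx=1>>2=0
add edx, ebx → edx=20+15=35
shl edx, 4 → edx=35<<4=560
and ecx, 240 → ecx=0&240=0
imul edx, ebx → edx=560*15=8400
sub ecx, ebx → ecx=0-15=-15
halt.

-15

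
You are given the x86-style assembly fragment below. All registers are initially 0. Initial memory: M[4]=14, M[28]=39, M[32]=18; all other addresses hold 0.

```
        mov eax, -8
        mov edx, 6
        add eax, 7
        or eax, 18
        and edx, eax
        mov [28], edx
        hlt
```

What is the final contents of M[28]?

6

mov eax, -8 → eax=-8
mov edx, 6 → edx=6
add eax, 7 → eax=(-8)+7=-1
or eax, 18 → eax=(-1)|18=-1
and edx, eax → edx=6&(-1)=6
mov [28], edx → M[28]=6
halt.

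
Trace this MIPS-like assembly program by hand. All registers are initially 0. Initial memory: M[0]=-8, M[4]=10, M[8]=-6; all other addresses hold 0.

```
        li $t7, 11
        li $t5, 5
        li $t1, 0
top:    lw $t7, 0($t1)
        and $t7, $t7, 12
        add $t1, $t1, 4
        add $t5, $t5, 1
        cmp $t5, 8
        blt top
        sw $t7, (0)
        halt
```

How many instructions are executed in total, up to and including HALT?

23

li $t7, 11 → $t7=11
li $t5, 5 → $t5=5
li $t1, 0 → $t1=0
lw $t7, 0($t1) → $t7=M[0]=-8
and $t7, $t7, 12 → $t7=(-8)&12=8
add $t1, $t1, 4 → $t1=0+4=4
add $t5, $t5, 1 → $t5=5+1=6
cmp $t5, 8  (cmp 6,8)
blt top: taken
lw $t7, 0($t1) → $t7=M[4]=10
and $t7, $t7, 12 → $t7=10&12=8
add $t1, $t1, 4 → $t1=4+4=8
add $t5, $t5, 1 → $t5=6+1=7
cmp $t5, 8  (cmp 7,8)
blt top: taken
lw $t7, 0($t1) → $t7=M[8]=-6
and $t7, $t7, 12 → $t7=(-6)&12=8
add $t1, $t1, 4 → $t1=8+4=12
add $t5, $t5, 1 → $t5=7+1=8
cmp $t5, 8  (cmp 8,8)
blt top: not taken
sw $t7, (0) → M[0]=8
halt.
Total executed instructions: 23.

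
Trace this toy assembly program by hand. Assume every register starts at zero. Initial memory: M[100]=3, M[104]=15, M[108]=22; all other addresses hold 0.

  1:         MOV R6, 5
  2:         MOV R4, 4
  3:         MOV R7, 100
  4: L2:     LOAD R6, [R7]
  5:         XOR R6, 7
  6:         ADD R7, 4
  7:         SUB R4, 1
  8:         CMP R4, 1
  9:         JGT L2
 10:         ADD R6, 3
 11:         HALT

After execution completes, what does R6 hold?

after MOV R6, 5: R6=5
after MOV R4, 4: R4=4
after MOV R7, 100: R7=100
after LOAD R6, [R7]: R6=M[100]=3
after XOR R6, 7: R6=3^7=4
after ADD R7, 4: R7=100+4=104
after SUB R4, 1: R4=4-1=3
CMP R4, 1  (cmp 3,1)
JGT L2: taken
after LOAD R6, [R7]: R6=M[104]=15
after XOR R6, 7: R6=15^7=8
after ADD R7, 4: R7=104+4=108
after SUB R4, 1: R4=3-1=2
CMP R4, 1  (cmp 2,1)
JGT L2: taken
after LOAD R6, [R7]: R6=M[108]=22
after XOR R6, 7: R6=22^7=17
after ADD R7, 4: R7=108+4=112
after SUB R4, 1: R4=2-1=1
CMP R4, 1  (cmp 1,1)
JGT L2: not taken
after ADD R6, 3: R6=17+3=20
halt.

20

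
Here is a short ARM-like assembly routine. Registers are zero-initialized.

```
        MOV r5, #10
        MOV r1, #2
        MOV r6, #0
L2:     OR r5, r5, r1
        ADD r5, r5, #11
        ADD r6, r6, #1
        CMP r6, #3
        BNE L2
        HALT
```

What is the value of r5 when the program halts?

45

r5=10
r1=2
r6=0
r5=10|2=10
r5=10+11=21
r6=0+1=1
CMP r6, #3  (cmp 1,3)
BNE L2: taken
r5=21|2=23
r5=23+11=34
r6=1+1=2
CMP r6, #3  (cmp 2,3)
BNE L2: taken
r5=34|2=34
r5=34+11=45
r6=2+1=3
CMP r6, #3  (cmp 3,3)
BNE L2: not taken
halt.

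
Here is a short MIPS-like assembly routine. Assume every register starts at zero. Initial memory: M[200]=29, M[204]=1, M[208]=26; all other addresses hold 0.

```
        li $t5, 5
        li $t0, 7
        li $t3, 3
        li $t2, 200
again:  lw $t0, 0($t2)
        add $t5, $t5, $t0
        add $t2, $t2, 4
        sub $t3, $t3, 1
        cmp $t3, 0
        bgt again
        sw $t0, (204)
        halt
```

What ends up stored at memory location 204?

after li $t5, 5: $t5=5
after li $t0, 7: $t0=7
after li $t3, 3: $t3=3
after li $t2, 200: $t2=200
after lw $t0, 0($t2): $t0=M[200]=29
after add $t5, $t5, $t0: $t5=5+29=34
after add $t2, $t2, 4: $t2=200+4=204
after sub $t3, $t3, 1: $t3=3-1=2
cmp $t3, 0  (cmp 2,0)
bgt again: taken
after lw $t0, 0($t2): $t0=M[204]=1
after add $t5, $t5, $t0: $t5=34+1=35
after add $t2, $t2, 4: $t2=204+4=208
after sub $t3, $t3, 1: $t3=2-1=1
cmp $t3, 0  (cmp 1,0)
bgt again: taken
after lw $t0, 0($t2): $t0=M[208]=26
after add $t5, $t5, $t0: $t5=35+26=61
after add $t2, $t2, 4: $t2=208+4=212
after sub $t3, $t3, 1: $t3=1-1=0
cmp $t3, 0  (cmp 0,0)
bgt again: not taken
sw $t0, (204) → M[204]=26
halt.

26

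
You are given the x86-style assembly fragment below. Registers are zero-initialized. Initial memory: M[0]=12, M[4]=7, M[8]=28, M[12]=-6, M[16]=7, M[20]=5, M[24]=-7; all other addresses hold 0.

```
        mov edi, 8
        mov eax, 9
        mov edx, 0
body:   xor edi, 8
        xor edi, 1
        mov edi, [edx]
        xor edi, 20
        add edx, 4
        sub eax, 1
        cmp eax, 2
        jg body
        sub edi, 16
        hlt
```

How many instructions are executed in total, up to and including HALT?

after mov edi, 8: edi=8
after mov eax, 9: eax=9
after mov edx, 0: edx=0
after xor edi, 8: edi=8^8=0
after xor edi, 1: edi=0^1=1
after mov edi, [edx]: edi=M[0]=12
after xor edi, 20: edi=12^20=24
after add edx, 4: edx=0+4=4
after sub eax, 1: eax=9-1=8
cmp eax, 2  (cmp 8,2)
jg body: taken
after xor edi, 8: edi=24^8=16
after xor edi, 1: edi=16^1=17
after mov edi, [edx]: edi=M[4]=7
after xor edi, 20: edi=7^20=19
after add edx, 4: edx=4+4=8
after sub eax, 1: eax=8-1=7
cmp eax, 2  (cmp 7,2)
jg body: taken
after xor edi, 8: edi=19^8=27
after xor edi, 1: edi=27^1=26
after mov edi, [edx]: edi=M[8]=28
after xor edi, 20: edi=28^20=8
after add edx, 4: edx=8+4=12
after sub eax, 1: eax=7-1=6
cmp eax, 2  (cmp 6,2)
jg body: taken
after xor edi, 8: edi=8^8=0
after xor edi, 1: edi=0^1=1
after mov edi, [edx]: edi=M[12]=-6
after xor edi, 20: edi=(-6)^20=-18
after add edx, 4: edx=12+4=16
after sub eax, 1: eax=6-1=5
cmp eax, 2  (cmp 5,2)
jg body: taken
after xor edi, 8: edi=(-18)^8=-26
after xor edi, 1: edi=(-26)^1=-25
after mov edi, [edx]: edi=M[16]=7
after xor edi, 20: edi=7^20=19
after add edx, 4: edx=16+4=20
after sub eax, 1: eax=5-1=4
cmp eax, 2  (cmp 4,2)
jg body: taken
after xor edi, 8: edi=19^8=27
after xor edi, 1: edi=27^1=26
after mov edi, [edx]: edi=M[20]=5
after xor edi, 20: edi=5^20=17
after add edx, 4: edx=20+4=24
after sub eax, 1: eax=4-1=3
cmp eax, 2  (cmp 3,2)
jg body: taken
after xor edi, 8: edi=17^8=25
after xor edi, 1: edi=25^1=24
after mov edi, [edx]: edi=M[24]=-7
after xor edi, 20: edi=(-7)^20=-19
after add edx, 4: edx=24+4=28
after sub eax, 1: eax=3-1=2
cmp eax, 2  (cmp 2,2)
jg body: not taken
after sub edi, 16: edi=(-19)-16=-35
halt.
Total executed instructions: 61.

61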